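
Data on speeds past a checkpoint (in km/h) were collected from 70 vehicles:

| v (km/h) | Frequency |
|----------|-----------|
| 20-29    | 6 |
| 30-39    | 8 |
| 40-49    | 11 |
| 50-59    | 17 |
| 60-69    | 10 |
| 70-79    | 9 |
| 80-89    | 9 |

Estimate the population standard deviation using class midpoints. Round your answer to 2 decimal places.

Midpoints: 24.5, 34.5, 44.5, 54.5, 64.5, 74.5, 84.5
n = 70, Σfm = 3915, mean = 55.9286
Σfm² = 241217.5
Σf(m − x̄)² = Σfm² − (Σfm)²/n = 241217.5 − 3915²/70 = 22257.1429
Population variance = 22257.1429 / 70 = 317.9592
Standard deviation = √317.9592 = 17.8314

17.83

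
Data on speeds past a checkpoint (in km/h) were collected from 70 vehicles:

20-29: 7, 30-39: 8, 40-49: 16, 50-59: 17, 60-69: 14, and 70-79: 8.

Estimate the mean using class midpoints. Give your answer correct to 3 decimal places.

51.214

Midpoints: 24.5, 34.5, 44.5, 54.5, 64.5, 74.5
Σfm = 7×24.5 + 8×34.5 + 16×44.5 + 17×54.5 + 14×64.5 + 8×74.5 = 3585
n = Σf = 70
Mean = 3585 / 70 = 51.2143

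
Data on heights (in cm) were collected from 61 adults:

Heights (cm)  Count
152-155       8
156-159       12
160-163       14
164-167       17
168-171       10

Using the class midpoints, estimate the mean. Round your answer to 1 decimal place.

Midpoints: 153.5, 157.5, 161.5, 165.5, 169.5
Σfm = 8×153.5 + 12×157.5 + 14×161.5 + 17×165.5 + 10×169.5 = 9887.5
n = Σf = 61
Mean = 9887.5 / 61 = 162.0902

162.1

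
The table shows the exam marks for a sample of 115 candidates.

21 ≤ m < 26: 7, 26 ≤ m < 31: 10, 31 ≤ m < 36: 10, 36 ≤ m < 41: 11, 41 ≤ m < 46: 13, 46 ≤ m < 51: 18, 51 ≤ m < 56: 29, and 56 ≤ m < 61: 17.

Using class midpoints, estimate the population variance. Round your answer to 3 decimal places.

Midpoints: 23.5, 28.5, 33.5, 38.5, 43.5, 48.5, 53.5, 58.5
n = 115, Σfm = 5192.5, mean = 45.1522
Σfm² = 247638.75
Σf(m − x̄)² = Σfm² − (Σfm)²/n = 247638.75 − 5192.5²/115 = 13186.0870
Population variance = 13186.0870 / 115 = 114.6616

114.662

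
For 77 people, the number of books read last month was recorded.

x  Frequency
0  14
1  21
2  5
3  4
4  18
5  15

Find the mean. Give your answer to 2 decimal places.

2.47

Values: 0, 1, 2, 3, 4, 5
Σfx = 14×0 + 21×1 + 5×2 + 4×3 + 18×4 + 15×5 = 190
n = Σf = 77
Mean = 190 / 77 = 2.4675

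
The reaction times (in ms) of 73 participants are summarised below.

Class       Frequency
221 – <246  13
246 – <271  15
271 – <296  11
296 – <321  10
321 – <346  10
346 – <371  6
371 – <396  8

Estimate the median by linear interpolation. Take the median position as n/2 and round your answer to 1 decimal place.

Cumulative frequencies: 13, 28, 39, 49, 59, 65, 73
n = 73; position = n/2 = 36.5.
This falls in the class 271 – <296: L = 271, F = 28, f = 11, h = 25.
Median ≈ 271 + ((36.5 − 28) / 11) × 25 = 290.3182

290.3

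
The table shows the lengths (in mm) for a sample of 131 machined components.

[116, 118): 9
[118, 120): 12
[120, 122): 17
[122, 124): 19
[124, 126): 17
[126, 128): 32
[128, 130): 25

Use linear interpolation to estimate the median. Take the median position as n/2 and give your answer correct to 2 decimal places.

125.00

Cumulative frequencies: 9, 21, 38, 57, 74, 106, 131
n = 131; position = n/2 = 65.5.
This falls in the class [124, 126): L = 124, F = 57, f = 17, h = 2.
Median ≈ 124 + ((65.5 − 57) / 17) × 2 = 125.0000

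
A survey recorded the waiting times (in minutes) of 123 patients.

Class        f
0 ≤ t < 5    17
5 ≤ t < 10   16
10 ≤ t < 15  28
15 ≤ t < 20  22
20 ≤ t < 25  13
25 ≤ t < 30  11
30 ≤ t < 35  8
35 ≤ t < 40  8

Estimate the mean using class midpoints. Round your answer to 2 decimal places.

Midpoints: 2.5, 7.5, 12.5, 17.5, 22.5, 27.5, 32.5, 37.5
Σfm = 17×2.5 + 16×7.5 + 28×12.5 + 22×17.5 + 13×22.5 + 11×27.5 + 8×32.5 + 8×37.5 = 2052.5
n = Σf = 123
Mean = 2052.5 / 123 = 16.6870

16.69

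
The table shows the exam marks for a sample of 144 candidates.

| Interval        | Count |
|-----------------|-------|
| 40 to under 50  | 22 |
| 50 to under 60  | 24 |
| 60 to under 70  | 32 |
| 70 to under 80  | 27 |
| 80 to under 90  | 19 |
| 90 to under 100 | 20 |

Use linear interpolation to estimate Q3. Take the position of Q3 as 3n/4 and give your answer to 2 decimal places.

81.58

Cumulative frequencies: 22, 46, 78, 105, 124, 144
n = 144; position = 3n/4 = 108.
This falls in the class 80 to under 90: L = 80, F = 105, f = 19, h = 10.
Upper quartile ≈ 80 + ((108 − 105) / 19) × 10 = 81.5789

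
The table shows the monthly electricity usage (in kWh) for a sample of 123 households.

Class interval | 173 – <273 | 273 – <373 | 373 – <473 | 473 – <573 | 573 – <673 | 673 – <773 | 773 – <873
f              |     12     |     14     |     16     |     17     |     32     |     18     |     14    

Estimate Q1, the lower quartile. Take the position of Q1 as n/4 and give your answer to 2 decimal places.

Cumulative frequencies: 12, 26, 42, 59, 91, 109, 123
n = 123; position = n/4 = 30.75.
This falls in the class 373 – <473: L = 373, F = 26, f = 16, h = 100.
Lower quartile ≈ 373 + ((30.75 − 26) / 16) × 100 = 402.6875

402.69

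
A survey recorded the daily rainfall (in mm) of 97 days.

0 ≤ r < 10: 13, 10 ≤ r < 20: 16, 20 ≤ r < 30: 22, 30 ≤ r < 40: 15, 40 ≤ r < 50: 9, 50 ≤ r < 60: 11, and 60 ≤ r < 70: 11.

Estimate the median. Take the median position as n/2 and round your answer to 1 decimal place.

Cumulative frequencies: 13, 29, 51, 66, 75, 86, 97
n = 97; position = n/2 = 48.5.
This falls in the class 20 ≤ r < 30: L = 20, F = 29, f = 22, h = 10.
Median ≈ 20 + ((48.5 − 29) / 22) × 10 = 28.8636

28.9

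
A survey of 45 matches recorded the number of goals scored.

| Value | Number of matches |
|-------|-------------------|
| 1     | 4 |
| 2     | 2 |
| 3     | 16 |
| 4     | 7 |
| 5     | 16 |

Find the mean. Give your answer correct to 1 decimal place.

Values: 1, 2, 3, 4, 5
Σfx = 4×1 + 2×2 + 16×3 + 7×4 + 16×5 = 164
n = Σf = 45
Mean = 164 / 45 = 3.6444

3.6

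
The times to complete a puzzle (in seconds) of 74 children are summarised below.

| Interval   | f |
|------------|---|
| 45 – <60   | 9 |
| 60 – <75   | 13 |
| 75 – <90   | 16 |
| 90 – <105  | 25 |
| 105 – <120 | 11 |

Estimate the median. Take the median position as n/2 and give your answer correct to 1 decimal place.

Cumulative frequencies: 9, 22, 38, 63, 74
n = 74; position = n/2 = 37.
This falls in the class 75 – <90: L = 75, F = 22, f = 16, h = 15.
Median ≈ 75 + ((37 − 22) / 16) × 15 = 89.0625

89.1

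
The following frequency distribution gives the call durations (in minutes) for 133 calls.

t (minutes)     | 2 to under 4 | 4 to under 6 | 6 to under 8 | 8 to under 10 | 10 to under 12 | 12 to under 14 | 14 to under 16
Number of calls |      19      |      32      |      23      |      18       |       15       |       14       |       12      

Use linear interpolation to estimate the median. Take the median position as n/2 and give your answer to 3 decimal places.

7.348

Cumulative frequencies: 19, 51, 74, 92, 107, 121, 133
n = 133; position = n/2 = 66.5.
This falls in the class 6 to under 8: L = 6, F = 51, f = 23, h = 2.
Median ≈ 6 + ((66.5 − 51) / 23) × 2 = 7.3478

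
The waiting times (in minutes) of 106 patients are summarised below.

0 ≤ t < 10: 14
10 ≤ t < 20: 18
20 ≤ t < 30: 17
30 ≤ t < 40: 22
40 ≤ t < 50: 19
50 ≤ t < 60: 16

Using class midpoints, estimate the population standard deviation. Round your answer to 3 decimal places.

Midpoints: 5, 15, 25, 35, 45, 55
n = 106, Σfm = 3270, mean = 30.8491
Σfm² = 128850
Σf(m − x̄)² = Σfm² − (Σfm)²/n = 128850 − 3270²/106 = 27973.5849
Population variance = 27973.5849 / 106 = 263.9017
Standard deviation = √263.9017 = 16.2451

16.245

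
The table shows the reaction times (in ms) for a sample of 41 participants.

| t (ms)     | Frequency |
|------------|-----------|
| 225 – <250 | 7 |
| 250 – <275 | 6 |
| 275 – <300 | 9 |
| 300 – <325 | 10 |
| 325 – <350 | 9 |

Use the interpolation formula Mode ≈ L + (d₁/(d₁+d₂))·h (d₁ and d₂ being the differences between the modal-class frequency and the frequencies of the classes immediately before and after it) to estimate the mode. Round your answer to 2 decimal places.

Modal class: 300 – <325 (highest frequency 10).
d₁ = 10 − 9 = 1, d₂ = 10 − 9 = 1
Mode ≈ 300 + (1/(1+1)) × 25 = 300 + 12.5000 = 312.5000

312.50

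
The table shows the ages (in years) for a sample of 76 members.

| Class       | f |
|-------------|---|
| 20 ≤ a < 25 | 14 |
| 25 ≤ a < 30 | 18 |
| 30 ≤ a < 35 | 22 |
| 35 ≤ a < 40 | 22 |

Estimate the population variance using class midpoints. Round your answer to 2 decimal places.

29.09

Midpoints: 22.5, 27.5, 32.5, 37.5
n = 76, Σfm = 2350, mean = 30.9211
Σfm² = 74875
Σf(m − x̄)² = Σfm² − (Σfm)²/n = 74875 − 2350²/76 = 2210.5263
Population variance = 2210.5263 / 76 = 29.0859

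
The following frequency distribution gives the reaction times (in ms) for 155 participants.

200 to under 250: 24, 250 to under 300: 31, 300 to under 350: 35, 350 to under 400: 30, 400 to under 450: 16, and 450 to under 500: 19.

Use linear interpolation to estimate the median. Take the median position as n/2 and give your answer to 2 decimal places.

Cumulative frequencies: 24, 55, 90, 120, 136, 155
n = 155; position = n/2 = 77.5.
This falls in the class 300 to under 350: L = 300, F = 55, f = 35, h = 50.
Median ≈ 300 + ((77.5 − 55) / 35) × 50 = 332.1429

332.14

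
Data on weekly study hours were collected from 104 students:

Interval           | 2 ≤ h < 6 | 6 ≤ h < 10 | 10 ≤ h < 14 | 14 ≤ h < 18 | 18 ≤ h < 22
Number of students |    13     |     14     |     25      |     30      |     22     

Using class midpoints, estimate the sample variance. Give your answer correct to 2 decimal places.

Midpoints: 4, 8, 12, 16, 20
n = 104, Σfm = 1384, mean = 13.3077
Σfm² = 21184
Σf(m − x̄)² = Σfm² − (Σfm)²/n = 21184 − 1384²/104 = 2766.1538
Sample variance = 2766.1538 / 103 = 26.8559

26.86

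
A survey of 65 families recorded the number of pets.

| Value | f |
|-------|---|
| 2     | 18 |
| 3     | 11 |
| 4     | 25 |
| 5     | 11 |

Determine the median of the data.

4

Cumulative frequencies: 18, 29, 54, 65
n = 65, so the median is the value in position (n+1)/2 = 33.
Position 33 falls at value 4.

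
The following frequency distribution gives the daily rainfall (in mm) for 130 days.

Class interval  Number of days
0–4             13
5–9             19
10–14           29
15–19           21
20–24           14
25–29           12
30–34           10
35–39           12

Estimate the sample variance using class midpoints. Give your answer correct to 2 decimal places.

Midpoints: 2, 7, 12, 17, 22, 27, 32, 37
n = 130, Σfm = 2260, mean = 17.3846
Σfm² = 53420
Σf(m − x̄)² = Σfm² − (Σfm)²/n = 53420 − 2260²/130 = 14130.7692
Sample variance = 14130.7692 / 129 = 109.5408

109.54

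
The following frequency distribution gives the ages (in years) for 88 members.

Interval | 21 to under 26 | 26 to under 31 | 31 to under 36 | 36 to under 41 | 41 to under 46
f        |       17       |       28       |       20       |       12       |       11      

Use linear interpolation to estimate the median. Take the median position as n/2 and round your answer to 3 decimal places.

30.821

Cumulative frequencies: 17, 45, 65, 77, 88
n = 88; position = n/2 = 44.
This falls in the class 26 to under 31: L = 26, F = 17, f = 28, h = 5.
Median ≈ 26 + ((44 − 17) / 28) × 5 = 30.8214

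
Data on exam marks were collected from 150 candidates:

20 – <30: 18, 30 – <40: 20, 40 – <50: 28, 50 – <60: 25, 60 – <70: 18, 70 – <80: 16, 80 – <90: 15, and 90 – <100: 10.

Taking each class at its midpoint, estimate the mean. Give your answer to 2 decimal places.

Midpoints: 25, 35, 45, 55, 65, 75, 85, 95
Σfm = 18×25 + 20×35 + 28×45 + 25×55 + 18×65 + 16×75 + 15×85 + 10×95 = 8380
n = Σf = 150
Mean = 8380 / 150 = 55.8667

55.87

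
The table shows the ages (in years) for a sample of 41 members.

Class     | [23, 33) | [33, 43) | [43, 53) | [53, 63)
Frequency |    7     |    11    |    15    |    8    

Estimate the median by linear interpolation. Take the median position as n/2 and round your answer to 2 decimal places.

44.67

Cumulative frequencies: 7, 18, 33, 41
n = 41; position = n/2 = 20.5.
This falls in the class [43, 53): L = 43, F = 18, f = 15, h = 10.
Median ≈ 43 + ((20.5 − 18) / 15) × 10 = 44.6667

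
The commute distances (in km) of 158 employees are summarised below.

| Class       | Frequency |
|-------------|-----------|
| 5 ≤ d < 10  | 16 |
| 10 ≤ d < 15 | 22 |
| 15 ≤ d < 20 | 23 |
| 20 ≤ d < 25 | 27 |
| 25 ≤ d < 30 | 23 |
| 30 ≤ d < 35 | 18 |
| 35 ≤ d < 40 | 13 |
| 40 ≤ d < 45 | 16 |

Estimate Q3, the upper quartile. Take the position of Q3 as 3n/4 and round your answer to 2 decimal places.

32.08

Cumulative frequencies: 16, 38, 61, 88, 111, 129, 142, 158
n = 158; position = 3n/4 = 118.5.
This falls in the class 30 ≤ d < 35: L = 30, F = 111, f = 18, h = 5.
Upper quartile ≈ 30 + ((118.5 − 111) / 18) × 5 = 32.0833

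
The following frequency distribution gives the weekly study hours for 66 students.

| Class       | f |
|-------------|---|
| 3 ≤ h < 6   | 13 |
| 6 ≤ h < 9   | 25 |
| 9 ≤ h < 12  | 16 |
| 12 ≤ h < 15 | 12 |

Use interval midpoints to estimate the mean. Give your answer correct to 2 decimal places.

Midpoints: 4.5, 7.5, 10.5, 13.5
Σfm = 13×4.5 + 25×7.5 + 16×10.5 + 12×13.5 = 576
n = Σf = 66
Mean = 576 / 66 = 8.7273

8.73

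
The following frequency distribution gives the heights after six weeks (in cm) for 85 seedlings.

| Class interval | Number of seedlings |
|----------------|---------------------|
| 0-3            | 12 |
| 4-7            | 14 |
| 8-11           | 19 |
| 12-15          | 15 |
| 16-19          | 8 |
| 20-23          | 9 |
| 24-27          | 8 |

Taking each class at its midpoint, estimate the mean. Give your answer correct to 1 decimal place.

11.9

Midpoints: 1.5, 5.5, 9.5, 13.5, 17.5, 21.5, 25.5
Σfm = 12×1.5 + 14×5.5 + 19×9.5 + 15×13.5 + 8×17.5 + 9×21.5 + 8×25.5 = 1015.5
n = Σf = 85
Mean = 1015.5 / 85 = 11.9471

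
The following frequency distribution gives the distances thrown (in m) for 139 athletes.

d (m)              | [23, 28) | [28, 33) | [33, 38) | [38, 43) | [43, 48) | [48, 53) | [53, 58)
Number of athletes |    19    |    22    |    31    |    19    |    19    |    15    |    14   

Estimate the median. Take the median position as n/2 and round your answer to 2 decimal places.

37.60

Cumulative frequencies: 19, 41, 72, 91, 110, 125, 139
n = 139; position = n/2 = 69.5.
This falls in the class [33, 38): L = 33, F = 41, f = 31, h = 5.
Median ≈ 33 + ((69.5 − 41) / 31) × 5 = 37.5968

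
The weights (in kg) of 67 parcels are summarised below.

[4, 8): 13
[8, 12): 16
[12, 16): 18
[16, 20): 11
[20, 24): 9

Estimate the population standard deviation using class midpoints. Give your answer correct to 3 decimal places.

Midpoints: 6, 10, 14, 18, 22
n = 67, Σfm = 886, mean = 13.2239
Σfm² = 13516
Σf(m − x̄)² = Σfm² − (Σfm)²/n = 13516 − 886²/67 = 1799.6418
Population variance = 1799.6418 / 67 = 26.8603
Standard deviation = √26.8603 = 5.1827

5.183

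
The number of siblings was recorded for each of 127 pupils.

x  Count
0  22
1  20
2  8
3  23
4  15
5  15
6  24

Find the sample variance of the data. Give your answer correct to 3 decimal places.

4.579

Values: 0, 1, 2, 3, 4, 5, 6
n = 127, Σfx = 384, mean = 3.0236
Σfx² = 1738
Σf(x − x̄)² = Σfx² − (Σfx)²/n = 1738 − 384²/127 = 576.9291
Sample variance = 576.9291 / 126 = 4.5788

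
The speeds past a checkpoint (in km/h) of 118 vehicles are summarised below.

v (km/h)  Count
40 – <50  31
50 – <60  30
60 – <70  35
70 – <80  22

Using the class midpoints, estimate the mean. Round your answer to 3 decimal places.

59.068

Midpoints: 45, 55, 65, 75
Σfm = 31×45 + 30×55 + 35×65 + 22×75 = 6970
n = Σf = 118
Mean = 6970 / 118 = 59.0678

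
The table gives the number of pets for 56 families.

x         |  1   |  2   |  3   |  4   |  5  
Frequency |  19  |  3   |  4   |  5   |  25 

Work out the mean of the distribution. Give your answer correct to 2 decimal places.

Values: 1, 2, 3, 4, 5
Σfx = 19×1 + 3×2 + 4×3 + 5×4 + 25×5 = 182
n = Σf = 56
Mean = 182 / 56 = 3.2500

3.25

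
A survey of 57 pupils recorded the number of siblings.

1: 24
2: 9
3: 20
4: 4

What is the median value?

Cumulative frequencies: 24, 33, 53, 57
n = 57, so the median is the value in position (n+1)/2 = 29.
Position 29 falls at value 2.

2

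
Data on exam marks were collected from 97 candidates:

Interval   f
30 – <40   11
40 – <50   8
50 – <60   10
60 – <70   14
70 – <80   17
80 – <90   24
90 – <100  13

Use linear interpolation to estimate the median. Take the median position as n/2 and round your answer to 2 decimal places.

Cumulative frequencies: 11, 19, 29, 43, 60, 84, 97
n = 97; position = n/2 = 48.5.
This falls in the class 70 – <80: L = 70, F = 43, f = 17, h = 10.
Median ≈ 70 + ((48.5 − 43) / 17) × 10 = 73.2353

73.24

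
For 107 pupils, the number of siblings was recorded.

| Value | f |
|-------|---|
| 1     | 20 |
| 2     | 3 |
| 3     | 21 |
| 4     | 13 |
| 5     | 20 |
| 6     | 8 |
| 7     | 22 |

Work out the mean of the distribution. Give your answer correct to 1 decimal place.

Values: 1, 2, 3, 4, 5, 6, 7
Σfx = 20×1 + 3×2 + 21×3 + 13×4 + 20×5 + 8×6 + 22×7 = 443
n = Σf = 107
Mean = 443 / 107 = 4.1402

4.1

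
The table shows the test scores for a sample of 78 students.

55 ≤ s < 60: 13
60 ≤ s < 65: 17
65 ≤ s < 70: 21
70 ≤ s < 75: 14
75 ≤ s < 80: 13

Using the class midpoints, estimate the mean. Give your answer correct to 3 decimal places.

Midpoints: 57.5, 62.5, 67.5, 72.5, 77.5
Σfm = 13×57.5 + 17×62.5 + 21×67.5 + 14×72.5 + 13×77.5 = 5250
n = Σf = 78
Mean = 5250 / 78 = 67.3077

67.308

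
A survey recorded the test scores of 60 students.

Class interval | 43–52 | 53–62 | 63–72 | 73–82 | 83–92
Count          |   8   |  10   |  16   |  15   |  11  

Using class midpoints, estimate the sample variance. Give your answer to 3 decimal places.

167.768

Midpoints: 47.5, 57.5, 67.5, 77.5, 87.5
n = 60, Σfm = 4160, mean = 69.3333
Σfm² = 298325
Σf(m − x̄)² = Σfm² − (Σfm)²/n = 298325 − 4160²/60 = 9898.3333
Sample variance = 9898.3333 / 59 = 167.7684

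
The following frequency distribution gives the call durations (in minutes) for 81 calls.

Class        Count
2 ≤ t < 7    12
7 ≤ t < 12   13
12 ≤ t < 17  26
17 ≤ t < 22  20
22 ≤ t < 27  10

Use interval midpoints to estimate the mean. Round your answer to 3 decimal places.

14.685

Midpoints: 4.5, 9.5, 14.5, 19.5, 24.5
Σfm = 12×4.5 + 13×9.5 + 26×14.5 + 20×19.5 + 10×24.5 = 1189.5
n = Σf = 81
Mean = 1189.5 / 81 = 14.6852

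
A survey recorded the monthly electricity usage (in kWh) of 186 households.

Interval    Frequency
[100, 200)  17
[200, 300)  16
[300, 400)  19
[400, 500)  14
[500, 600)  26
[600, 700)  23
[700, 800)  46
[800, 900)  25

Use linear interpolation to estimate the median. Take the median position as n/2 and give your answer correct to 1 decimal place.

Cumulative frequencies: 17, 33, 52, 66, 92, 115, 161, 186
n = 186; position = n/2 = 93.
This falls in the class [600, 700): L = 600, F = 92, f = 23, h = 100.
Median ≈ 600 + ((93 − 92) / 23) × 100 = 604.3478

604.3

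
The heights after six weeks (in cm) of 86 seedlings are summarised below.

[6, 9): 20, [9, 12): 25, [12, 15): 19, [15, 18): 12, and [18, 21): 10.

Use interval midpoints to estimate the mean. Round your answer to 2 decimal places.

12.35

Midpoints: 7.5, 10.5, 13.5, 16.5, 19.5
Σfm = 20×7.5 + 25×10.5 + 19×13.5 + 12×16.5 + 10×19.5 = 1062
n = Σf = 86
Mean = 1062 / 86 = 12.3488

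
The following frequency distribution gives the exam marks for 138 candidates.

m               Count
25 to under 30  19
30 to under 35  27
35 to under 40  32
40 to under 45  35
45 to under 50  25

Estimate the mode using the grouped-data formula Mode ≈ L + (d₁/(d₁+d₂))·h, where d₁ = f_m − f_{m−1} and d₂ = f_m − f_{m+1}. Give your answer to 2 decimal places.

Modal class: 40 to under 45 (highest frequency 35).
d₁ = 35 − 32 = 3, d₂ = 35 − 25 = 10
Mode ≈ 40 + (3/(3+10)) × 5 = 40 + 1.1538 = 41.1538

41.15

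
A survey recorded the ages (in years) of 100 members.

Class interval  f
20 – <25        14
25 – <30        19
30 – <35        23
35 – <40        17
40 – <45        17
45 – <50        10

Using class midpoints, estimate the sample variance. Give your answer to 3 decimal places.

Midpoints: 22.5, 27.5, 32.5, 37.5, 42.5, 47.5
n = 100, Σfm = 3420, mean = 34.2000
Σfm² = 122925
Σf(m − x̄)² = Σfm² − (Σfm)²/n = 122925 − 3420²/100 = 5961.0000
Sample variance = 5961.0000 / 99 = 60.2121

60.212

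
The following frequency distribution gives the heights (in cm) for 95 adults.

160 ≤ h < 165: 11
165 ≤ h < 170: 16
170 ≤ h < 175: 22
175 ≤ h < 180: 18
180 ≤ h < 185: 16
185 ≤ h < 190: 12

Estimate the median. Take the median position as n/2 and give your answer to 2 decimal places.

174.66

Cumulative frequencies: 11, 27, 49, 67, 83, 95
n = 95; position = n/2 = 47.5.
This falls in the class 170 ≤ h < 175: L = 170, F = 27, f = 22, h = 5.
Median ≈ 170 + ((47.5 − 27) / 22) × 5 = 174.6591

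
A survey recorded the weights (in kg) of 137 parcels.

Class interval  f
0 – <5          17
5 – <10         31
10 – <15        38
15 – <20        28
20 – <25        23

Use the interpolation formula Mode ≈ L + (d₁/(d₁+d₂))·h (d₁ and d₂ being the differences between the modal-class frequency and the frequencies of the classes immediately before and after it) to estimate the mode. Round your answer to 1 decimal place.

Modal class: 10 – <15 (highest frequency 38).
d₁ = 38 − 31 = 7, d₂ = 38 − 28 = 10
Mode ≈ 10 + (7/(7+10)) × 5 = 10 + 2.0588 = 12.0588

12.1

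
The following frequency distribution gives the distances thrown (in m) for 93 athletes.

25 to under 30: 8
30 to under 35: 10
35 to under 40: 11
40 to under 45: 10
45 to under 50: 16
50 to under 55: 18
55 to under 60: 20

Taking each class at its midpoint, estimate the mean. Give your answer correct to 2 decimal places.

45.56

Midpoints: 27.5, 32.5, 37.5, 42.5, 47.5, 52.5, 57.5
Σfm = 8×27.5 + 10×32.5 + 11×37.5 + 10×42.5 + 16×47.5 + 18×52.5 + 20×57.5 = 4237.5
n = Σf = 93
Mean = 4237.5 / 93 = 45.5645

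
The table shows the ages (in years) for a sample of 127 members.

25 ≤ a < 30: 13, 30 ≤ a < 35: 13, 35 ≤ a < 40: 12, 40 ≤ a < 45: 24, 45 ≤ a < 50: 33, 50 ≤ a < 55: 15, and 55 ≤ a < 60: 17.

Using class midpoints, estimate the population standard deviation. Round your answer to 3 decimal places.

Midpoints: 27.5, 32.5, 37.5, 42.5, 47.5, 52.5, 57.5
n = 127, Σfm = 5582.5, mean = 43.9567
Σfm² = 255793.75
Σf(m − x̄)² = Σfm² − (Σfm)²/n = 255793.75 − 5582.5²/127 = 10405.5118
Population variance = 10405.5118 / 127 = 81.9332
Standard deviation = √81.9332 = 9.0517

9.052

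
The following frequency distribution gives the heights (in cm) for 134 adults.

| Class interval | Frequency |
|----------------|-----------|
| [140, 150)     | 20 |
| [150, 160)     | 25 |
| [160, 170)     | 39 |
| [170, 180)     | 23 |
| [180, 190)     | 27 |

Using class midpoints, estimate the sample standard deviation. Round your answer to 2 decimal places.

Midpoints: 145, 155, 165, 175, 185
n = 134, Σfm = 22230, mean = 165.8955
Σfm² = 3711350
Σf(m − x̄)² = Σfm² − (Σfm)²/n = 3711350 − 22230²/134 = 23492.5373
Sample variance = 23492.5373 / 133 = 176.6356
Standard deviation = √176.6356 = 13.2904

13.29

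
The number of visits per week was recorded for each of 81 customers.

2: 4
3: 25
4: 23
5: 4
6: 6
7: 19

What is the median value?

4

Cumulative frequencies: 4, 29, 52, 56, 62, 81
n = 81, so the median is the value in position (n+1)/2 = 41.
Position 41 falls at value 4.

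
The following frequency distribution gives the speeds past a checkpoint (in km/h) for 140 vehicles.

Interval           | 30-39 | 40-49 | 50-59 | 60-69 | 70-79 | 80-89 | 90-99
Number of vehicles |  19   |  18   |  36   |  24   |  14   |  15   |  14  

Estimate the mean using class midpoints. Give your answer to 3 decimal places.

Midpoints: 34.5, 44.5, 54.5, 64.5, 74.5, 84.5, 94.5
Σfm = 19×34.5 + 18×44.5 + 36×54.5 + 24×64.5 + 14×74.5 + 15×84.5 + 14×94.5 = 8600
n = Σf = 140
Mean = 8600 / 140 = 61.4286

61.429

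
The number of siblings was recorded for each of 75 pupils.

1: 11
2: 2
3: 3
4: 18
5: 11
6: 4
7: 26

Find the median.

Cumulative frequencies: 11, 13, 16, 34, 45, 49, 75
n = 75, so the median is the value in position (n+1)/2 = 38.
Position 38 falls at value 5.

5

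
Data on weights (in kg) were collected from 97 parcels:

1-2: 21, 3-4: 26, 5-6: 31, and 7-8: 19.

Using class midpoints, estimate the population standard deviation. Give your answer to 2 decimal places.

2.07

Midpoints: 1.5, 3.5, 5.5, 7.5
n = 97, Σfm = 435.5, mean = 4.4897
Σfm² = 2372.25
Σf(m − x̄)² = Σfm² − (Σfm)²/n = 2372.25 − 435.5²/97 = 416.9897
Population variance = 416.9897 / 97 = 4.2989
Standard deviation = √4.2989 = 2.0734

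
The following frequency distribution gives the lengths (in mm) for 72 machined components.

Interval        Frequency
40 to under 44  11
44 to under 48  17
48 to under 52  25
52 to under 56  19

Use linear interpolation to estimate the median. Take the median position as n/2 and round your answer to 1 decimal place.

49.3

Cumulative frequencies: 11, 28, 53, 72
n = 72; position = n/2 = 36.
This falls in the class 48 to under 52: L = 48, F = 28, f = 25, h = 4.
Median ≈ 48 + ((36 − 28) / 25) × 4 = 49.2800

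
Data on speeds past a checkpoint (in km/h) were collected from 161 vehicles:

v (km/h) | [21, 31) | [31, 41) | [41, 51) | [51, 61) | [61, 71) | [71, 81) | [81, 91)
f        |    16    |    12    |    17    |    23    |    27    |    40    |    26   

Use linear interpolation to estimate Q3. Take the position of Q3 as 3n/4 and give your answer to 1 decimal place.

Cumulative frequencies: 16, 28, 45, 68, 95, 135, 161
n = 161; position = 3n/4 = 120.75.
This falls in the class [71, 81): L = 71, F = 95, f = 40, h = 10.
Upper quartile ≈ 71 + ((120.75 − 95) / 40) × 10 = 77.4375

77.4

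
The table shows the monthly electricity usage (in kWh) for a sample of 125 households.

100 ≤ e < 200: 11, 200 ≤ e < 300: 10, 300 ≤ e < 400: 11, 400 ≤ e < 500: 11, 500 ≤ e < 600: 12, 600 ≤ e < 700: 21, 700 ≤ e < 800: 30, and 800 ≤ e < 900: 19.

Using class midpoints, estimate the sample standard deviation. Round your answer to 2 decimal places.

224.56

Midpoints: 150, 250, 350, 450, 550, 650, 750, 850
n = 125, Σfm = 71850, mean = 574.8000
Σfm² = 47552500
Σf(m − x̄)² = Σfm² − (Σfm)²/n = 47552500 − 71850²/125 = 6253120.0000
Sample variance = 6253120.0000 / 124 = 50428.3871
Standard deviation = √50428.3871 = 224.5627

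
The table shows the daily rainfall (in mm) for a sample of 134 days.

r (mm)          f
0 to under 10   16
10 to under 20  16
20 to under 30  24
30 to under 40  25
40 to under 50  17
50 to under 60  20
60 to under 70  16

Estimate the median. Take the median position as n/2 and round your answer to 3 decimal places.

34.400

Cumulative frequencies: 16, 32, 56, 81, 98, 118, 134
n = 134; position = n/2 = 67.
This falls in the class 30 to under 40: L = 30, F = 56, f = 25, h = 10.
Median ≈ 30 + ((67 − 56) / 25) × 10 = 34.4000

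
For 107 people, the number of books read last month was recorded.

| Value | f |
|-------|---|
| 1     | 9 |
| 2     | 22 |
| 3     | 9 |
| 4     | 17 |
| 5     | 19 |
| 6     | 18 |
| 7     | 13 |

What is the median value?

4

Cumulative frequencies: 9, 31, 40, 57, 76, 94, 107
n = 107, so the median is the value in position (n+1)/2 = 54.
Position 54 falls at value 4.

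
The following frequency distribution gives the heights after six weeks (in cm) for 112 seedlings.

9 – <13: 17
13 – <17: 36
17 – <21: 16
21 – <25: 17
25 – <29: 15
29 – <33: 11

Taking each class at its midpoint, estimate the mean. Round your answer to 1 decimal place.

Midpoints: 11, 15, 19, 23, 27, 31
Σfm = 17×11 + 36×15 + 16×19 + 17×23 + 15×27 + 11×31 = 2168
n = Σf = 112
Mean = 2168 / 112 = 19.3571

19.4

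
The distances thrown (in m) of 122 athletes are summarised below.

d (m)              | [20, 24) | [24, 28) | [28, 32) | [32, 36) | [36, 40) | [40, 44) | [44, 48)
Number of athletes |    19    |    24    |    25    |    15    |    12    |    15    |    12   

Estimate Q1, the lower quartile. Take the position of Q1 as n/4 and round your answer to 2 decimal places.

Cumulative frequencies: 19, 43, 68, 83, 95, 110, 122
n = 122; position = n/4 = 30.5.
This falls in the class [24, 28): L = 24, F = 19, f = 24, h = 4.
Lower quartile ≈ 24 + ((30.5 − 19) / 24) × 4 = 25.9167

25.92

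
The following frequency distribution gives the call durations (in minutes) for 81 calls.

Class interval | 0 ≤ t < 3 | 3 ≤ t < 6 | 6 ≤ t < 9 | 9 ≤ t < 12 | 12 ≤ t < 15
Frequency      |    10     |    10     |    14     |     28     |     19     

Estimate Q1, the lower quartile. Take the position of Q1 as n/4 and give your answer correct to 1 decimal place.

Cumulative frequencies: 10, 20, 34, 62, 81
n = 81; position = n/4 = 20.25.
This falls in the class 6 ≤ t < 9: L = 6, F = 20, f = 14, h = 3.
Lower quartile ≈ 6 + ((20.25 − 20) / 14) × 3 = 6.0536

6.1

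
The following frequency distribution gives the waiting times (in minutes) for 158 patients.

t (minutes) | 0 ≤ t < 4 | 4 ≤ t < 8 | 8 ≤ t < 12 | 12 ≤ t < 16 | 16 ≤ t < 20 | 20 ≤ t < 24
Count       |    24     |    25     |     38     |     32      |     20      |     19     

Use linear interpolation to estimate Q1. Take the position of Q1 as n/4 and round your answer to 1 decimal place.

Cumulative frequencies: 24, 49, 87, 119, 139, 158
n = 158; position = n/4 = 39.5.
This falls in the class 4 ≤ t < 8: L = 4, F = 24, f = 25, h = 4.
Lower quartile ≈ 4 + ((39.5 − 24) / 25) × 4 = 6.4800

6.5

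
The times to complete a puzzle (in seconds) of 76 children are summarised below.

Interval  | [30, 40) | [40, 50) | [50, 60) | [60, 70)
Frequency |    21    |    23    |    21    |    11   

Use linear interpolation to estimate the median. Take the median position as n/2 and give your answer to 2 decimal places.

47.39

Cumulative frequencies: 21, 44, 65, 76
n = 76; position = n/2 = 38.
This falls in the class [40, 50): L = 40, F = 21, f = 23, h = 10.
Median ≈ 40 + ((38 − 21) / 23) × 10 = 47.3913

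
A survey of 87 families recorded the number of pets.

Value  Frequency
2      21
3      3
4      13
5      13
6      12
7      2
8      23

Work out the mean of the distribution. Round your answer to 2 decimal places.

Values: 2, 3, 4, 5, 6, 7, 8
Σfx = 21×2 + 3×3 + 13×4 + 13×5 + 12×6 + 2×7 + 23×8 = 438
n = Σf = 87
Mean = 438 / 87 = 5.0345

5.03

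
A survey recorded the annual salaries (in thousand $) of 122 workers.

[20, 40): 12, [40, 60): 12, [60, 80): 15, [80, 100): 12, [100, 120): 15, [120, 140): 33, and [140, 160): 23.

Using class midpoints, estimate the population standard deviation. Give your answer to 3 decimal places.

Midpoints: 30, 50, 70, 90, 110, 130, 150
n = 122, Σfm = 12480, mean = 102.2951
Σfm² = 1468200
Σf(m − x̄)² = Σfm² − (Σfm)²/n = 1468200 − 12480²/122 = 191557.3770
Population variance = 191557.3770 / 122 = 1570.1424
Standard deviation = √1570.1424 = 39.6250

39.625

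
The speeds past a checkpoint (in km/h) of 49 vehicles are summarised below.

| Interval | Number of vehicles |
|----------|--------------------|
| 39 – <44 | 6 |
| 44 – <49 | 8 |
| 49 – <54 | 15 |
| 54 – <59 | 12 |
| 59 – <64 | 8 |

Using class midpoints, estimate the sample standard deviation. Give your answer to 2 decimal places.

Midpoints: 41.5, 46.5, 51.5, 56.5, 61.5
n = 49, Σfm = 2563.5, mean = 52.3163
Σfm² = 135980.25
Σf(m − x̄)² = Σfm² − (Σfm)²/n = 135980.25 − 2563.5²/49 = 1867.3469
Sample variance = 1867.3469 / 48 = 38.9031
Standard deviation = √38.9031 = 6.2372

6.24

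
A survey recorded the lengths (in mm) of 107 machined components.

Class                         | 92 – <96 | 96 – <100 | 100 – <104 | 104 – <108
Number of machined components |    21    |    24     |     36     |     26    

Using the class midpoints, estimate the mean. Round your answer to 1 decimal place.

100.5

Midpoints: 94, 98, 102, 106
Σfm = 21×94 + 24×98 + 36×102 + 26×106 = 10754
n = Σf = 107
Mean = 10754 / 107 = 100.5047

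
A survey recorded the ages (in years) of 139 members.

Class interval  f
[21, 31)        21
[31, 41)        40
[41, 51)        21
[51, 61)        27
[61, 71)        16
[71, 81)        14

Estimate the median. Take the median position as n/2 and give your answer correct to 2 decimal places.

45.05

Cumulative frequencies: 21, 61, 82, 109, 125, 139
n = 139; position = n/2 = 69.5.
This falls in the class [41, 51): L = 41, F = 61, f = 21, h = 10.
Median ≈ 41 + ((69.5 − 61) / 21) × 10 = 45.0476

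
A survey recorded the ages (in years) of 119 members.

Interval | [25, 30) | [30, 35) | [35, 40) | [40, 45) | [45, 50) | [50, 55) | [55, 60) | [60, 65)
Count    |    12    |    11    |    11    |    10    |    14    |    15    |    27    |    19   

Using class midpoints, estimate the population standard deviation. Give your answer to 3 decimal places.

11.573

Midpoints: 27.5, 32.5, 37.5, 42.5, 47.5, 52.5, 57.5, 62.5
n = 119, Σfm = 5717.5, mean = 48.0462
Σfm² = 290643.75
Σf(m − x̄)² = Σfm² − (Σfm)²/n = 290643.75 − 5717.5²/119 = 15939.4958
Population variance = 15939.4958 / 119 = 133.9453
Standard deviation = √133.9453 = 11.5735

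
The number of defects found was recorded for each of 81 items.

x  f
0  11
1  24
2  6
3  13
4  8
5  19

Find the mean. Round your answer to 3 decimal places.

Values: 0, 1, 2, 3, 4, 5
Σfx = 11×0 + 24×1 + 6×2 + 13×3 + 8×4 + 19×5 = 202
n = Σf = 81
Mean = 202 / 81 = 2.4938

2.494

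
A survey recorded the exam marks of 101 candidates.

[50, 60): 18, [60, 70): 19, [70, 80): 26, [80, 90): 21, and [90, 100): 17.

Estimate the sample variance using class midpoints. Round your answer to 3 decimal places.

180.000

Midpoints: 55, 65, 75, 85, 95
n = 101, Σfm = 7575, mean = 75.0000
Σfm² = 586125
Σf(m − x̄)² = Σfm² − (Σfm)²/n = 586125 − 7575²/101 = 18000.0000
Sample variance = 18000.0000 / 100 = 180.0000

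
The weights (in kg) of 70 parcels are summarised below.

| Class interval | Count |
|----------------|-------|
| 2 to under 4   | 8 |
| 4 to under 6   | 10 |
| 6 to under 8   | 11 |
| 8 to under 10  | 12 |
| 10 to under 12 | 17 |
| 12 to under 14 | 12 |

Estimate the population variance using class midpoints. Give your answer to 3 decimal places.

10.583

Midpoints: 3, 5, 7, 9, 11, 13
n = 70, Σfm = 602, mean = 8.6000
Σfm² = 5918
Σf(m − x̄)² = Σfm² − (Σfm)²/n = 5918 − 602²/70 = 740.8000
Population variance = 740.8000 / 70 = 10.5829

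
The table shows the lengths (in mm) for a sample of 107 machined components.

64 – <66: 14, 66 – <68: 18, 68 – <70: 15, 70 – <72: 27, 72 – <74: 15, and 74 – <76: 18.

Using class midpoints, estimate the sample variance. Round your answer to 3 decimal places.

Midpoints: 65, 67, 69, 71, 73, 75
n = 107, Σfm = 7513, mean = 70.2150
Σfm² = 528659
Σf(m − x̄)² = Σfm² − (Σfm)²/n = 528659 − 7513²/107 = 1134.0561
Sample variance = 1134.0561 / 106 = 10.6986

10.699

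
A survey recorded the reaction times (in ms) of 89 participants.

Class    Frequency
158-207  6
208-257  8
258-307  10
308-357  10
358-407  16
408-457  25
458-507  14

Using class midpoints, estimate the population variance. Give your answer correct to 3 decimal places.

Midpoints: 182.5, 232.5, 282.5, 332.5, 382.5, 432.5, 482.5
n = 89, Σfm = 32792.5, mean = 368.4551
Σfm² = 12812506.25
Σf(m − x̄)² = Σfm² − (Σfm)²/n = 12812506.25 − 32792.5²/89 = 729943.8202
Population variance = 729943.8202 / 89 = 8201.6160

8201.616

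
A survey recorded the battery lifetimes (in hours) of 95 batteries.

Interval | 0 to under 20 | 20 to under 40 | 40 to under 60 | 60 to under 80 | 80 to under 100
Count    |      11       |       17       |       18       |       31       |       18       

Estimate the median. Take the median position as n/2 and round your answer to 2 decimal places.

60.97

Cumulative frequencies: 11, 28, 46, 77, 95
n = 95; position = n/2 = 47.5.
This falls in the class 60 to under 80: L = 60, F = 46, f = 31, h = 20.
Median ≈ 60 + ((47.5 − 46) / 31) × 20 = 60.9677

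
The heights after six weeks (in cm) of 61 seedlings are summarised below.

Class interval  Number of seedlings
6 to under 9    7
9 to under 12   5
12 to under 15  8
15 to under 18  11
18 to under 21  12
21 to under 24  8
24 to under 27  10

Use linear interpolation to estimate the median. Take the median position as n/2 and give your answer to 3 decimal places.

Cumulative frequencies: 7, 12, 20, 31, 43, 51, 61
n = 61; position = n/2 = 30.5.
This falls in the class 15 to under 18: L = 15, F = 20, f = 11, h = 3.
Median ≈ 15 + ((30.5 − 20) / 11) × 3 = 17.8636

17.864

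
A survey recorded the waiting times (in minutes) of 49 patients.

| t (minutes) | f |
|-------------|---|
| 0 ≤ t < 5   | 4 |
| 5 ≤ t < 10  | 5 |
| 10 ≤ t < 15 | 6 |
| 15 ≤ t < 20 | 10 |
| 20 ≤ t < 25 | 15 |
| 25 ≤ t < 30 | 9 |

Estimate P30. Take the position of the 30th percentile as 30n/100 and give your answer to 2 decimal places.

Cumulative frequencies: 4, 9, 15, 25, 40, 49
n = 49; position = 30n/100 = 14.7.
This falls in the class 10 ≤ t < 15: L = 10, F = 9, f = 6, h = 5.
30th percentile ≈ 10 + ((14.7 − 9) / 6) × 5 = 14.7500

14.75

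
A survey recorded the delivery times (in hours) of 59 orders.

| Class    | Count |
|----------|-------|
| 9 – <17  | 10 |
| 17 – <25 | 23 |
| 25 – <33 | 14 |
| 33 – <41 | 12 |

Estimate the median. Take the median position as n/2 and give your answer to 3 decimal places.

23.783

Cumulative frequencies: 10, 33, 47, 59
n = 59; position = n/2 = 29.5.
This falls in the class 17 – <25: L = 17, F = 10, f = 23, h = 8.
Median ≈ 17 + ((29.5 − 10) / 23) × 8 = 23.7826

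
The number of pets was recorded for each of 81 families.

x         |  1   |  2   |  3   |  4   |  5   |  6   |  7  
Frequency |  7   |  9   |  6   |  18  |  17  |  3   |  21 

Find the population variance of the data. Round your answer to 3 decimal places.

Values: 1, 2, 3, 4, 5, 6, 7
n = 81, Σfx = 365, mean = 4.5062
Σfx² = 1947
Σf(x − x̄)² = Σfx² − (Σfx)²/n = 1947 − 365²/81 = 302.2469
Population variance = 302.2469 / 81 = 3.7314

3.731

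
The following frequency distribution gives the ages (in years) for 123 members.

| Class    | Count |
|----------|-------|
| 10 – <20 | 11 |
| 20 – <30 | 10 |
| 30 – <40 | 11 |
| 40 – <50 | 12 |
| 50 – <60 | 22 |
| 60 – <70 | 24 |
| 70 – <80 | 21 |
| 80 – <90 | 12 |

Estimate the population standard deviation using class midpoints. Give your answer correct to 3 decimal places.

20.908

Midpoints: 15, 25, 35, 45, 55, 65, 75, 85
n = 123, Σfm = 6705, mean = 54.5122
Σfm² = 419275
Σf(m − x̄)² = Σfm² − (Σfm)²/n = 419275 − 6705²/123 = 53770.7317
Population variance = 53770.7317 / 123 = 437.1604
Standard deviation = √437.1604 = 20.9084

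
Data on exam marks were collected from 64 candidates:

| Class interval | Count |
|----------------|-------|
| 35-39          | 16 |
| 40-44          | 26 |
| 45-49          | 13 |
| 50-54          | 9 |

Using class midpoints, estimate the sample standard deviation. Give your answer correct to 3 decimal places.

Midpoints: 37, 42, 47, 52
n = 64, Σfm = 2763, mean = 43.1719
Σfm² = 120821
Σf(m − x̄)² = Σfm² − (Σfm)²/n = 120821 − 2763²/64 = 1537.1094
Sample variance = 1537.1094 / 63 = 24.3986
Standard deviation = √24.3986 = 4.9395

4.939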